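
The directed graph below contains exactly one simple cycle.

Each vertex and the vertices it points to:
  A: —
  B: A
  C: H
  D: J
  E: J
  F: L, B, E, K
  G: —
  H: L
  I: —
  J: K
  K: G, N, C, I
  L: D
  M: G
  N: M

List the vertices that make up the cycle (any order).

C, D, H, J, K, L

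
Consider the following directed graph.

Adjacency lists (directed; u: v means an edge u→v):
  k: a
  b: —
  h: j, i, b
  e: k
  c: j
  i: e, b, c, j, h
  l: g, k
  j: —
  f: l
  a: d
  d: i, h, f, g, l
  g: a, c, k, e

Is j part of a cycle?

j lies on a cycle iff there is a path from j back to itself.
Exploring from j, it never reaches itself; equivalently, its strongly connected component is a singleton.

No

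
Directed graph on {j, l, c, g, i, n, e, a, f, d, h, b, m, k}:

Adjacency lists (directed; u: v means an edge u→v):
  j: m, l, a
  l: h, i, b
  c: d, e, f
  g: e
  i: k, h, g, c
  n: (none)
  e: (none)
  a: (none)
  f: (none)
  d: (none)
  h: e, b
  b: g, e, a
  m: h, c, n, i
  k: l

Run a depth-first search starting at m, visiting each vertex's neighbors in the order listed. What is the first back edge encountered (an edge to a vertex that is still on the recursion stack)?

DFS from m (visiting each vertex's neighbors in the order listed); mark gray on enter, black on exit:
m gray
  h gray
    e gray
    e black
    b gray
      g gray
        g→e: e black — skip
      g black
      b→e: e black — skip
      a gray
      a black
    b black
  h black
  c gray
    d gray
    d black
    c→e: e black — skip
    f gray
    f black
  c black
  n gray
  n black
  i gray
    k gray
      l gray
        l→h: h black — skip
        l→i: i is gray → back edge
First back edge: l → i.

l→i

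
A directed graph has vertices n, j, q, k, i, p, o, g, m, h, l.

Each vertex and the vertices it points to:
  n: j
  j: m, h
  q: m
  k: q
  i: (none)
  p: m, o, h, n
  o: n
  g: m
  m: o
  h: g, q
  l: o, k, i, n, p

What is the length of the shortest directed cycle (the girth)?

For each vertex v, BFS finds the shortest path from v back to v.
The shortest such closed walk is o → n → j → m → o, length 4.

4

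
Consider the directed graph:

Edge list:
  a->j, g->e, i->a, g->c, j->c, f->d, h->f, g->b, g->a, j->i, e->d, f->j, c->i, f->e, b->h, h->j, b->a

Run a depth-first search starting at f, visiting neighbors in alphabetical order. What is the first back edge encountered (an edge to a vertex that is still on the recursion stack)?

a->j

DFS from f (visiting neighbors in alphabetical order); mark gray on enter, black on exit:
f gray
  d gray
  d black
  e gray
    e→d: d black — skip
  e black
  j gray
    c gray
      i gray
        a gray
          a→j: j is gray → back edge
First back edge: a → j.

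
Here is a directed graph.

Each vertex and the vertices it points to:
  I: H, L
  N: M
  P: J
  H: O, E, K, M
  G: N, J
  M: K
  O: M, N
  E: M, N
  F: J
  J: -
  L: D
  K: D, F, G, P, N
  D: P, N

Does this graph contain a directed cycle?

DFS with white/gray/black marking, starting from H:
H gray
  O gray
    M gray
      K gray
        D gray
          P gray
            J gray
            J black
          P black
          N gray
            N→M: M is gray → back edge
Back edge found, so a cycle exists: M → K → D → N → M.

Yes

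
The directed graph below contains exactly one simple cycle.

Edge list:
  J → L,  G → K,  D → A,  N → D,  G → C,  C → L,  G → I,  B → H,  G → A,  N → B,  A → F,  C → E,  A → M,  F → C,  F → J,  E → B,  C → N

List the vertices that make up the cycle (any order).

A, C, D, F, N

DFS with gray/black marking from A:
A gray
  M gray
  M black
  F gray
    C gray
      N gray
        D gray
          D→A: A is gray → back edge
Back edge closes the cycle A → F → C → N → D → A; its vertices are {A, C, D, F, N}.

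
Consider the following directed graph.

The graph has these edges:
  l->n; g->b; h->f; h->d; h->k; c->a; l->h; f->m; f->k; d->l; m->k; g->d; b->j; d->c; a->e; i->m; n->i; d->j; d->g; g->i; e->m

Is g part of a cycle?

Yes

g is on a cycle iff g can reach itself via ≥1 edge.
g → d → g — yes.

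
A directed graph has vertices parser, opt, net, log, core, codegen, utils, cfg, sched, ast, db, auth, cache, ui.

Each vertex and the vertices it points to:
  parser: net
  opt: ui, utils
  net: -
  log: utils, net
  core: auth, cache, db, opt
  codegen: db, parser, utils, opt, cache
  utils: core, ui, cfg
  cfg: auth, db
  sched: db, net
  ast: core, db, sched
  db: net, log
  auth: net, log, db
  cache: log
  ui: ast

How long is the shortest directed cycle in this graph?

3

For each vertex v, BFS finds the shortest path from v back to v.
The shortest such closed walk is opt → utils → core → opt, length 3.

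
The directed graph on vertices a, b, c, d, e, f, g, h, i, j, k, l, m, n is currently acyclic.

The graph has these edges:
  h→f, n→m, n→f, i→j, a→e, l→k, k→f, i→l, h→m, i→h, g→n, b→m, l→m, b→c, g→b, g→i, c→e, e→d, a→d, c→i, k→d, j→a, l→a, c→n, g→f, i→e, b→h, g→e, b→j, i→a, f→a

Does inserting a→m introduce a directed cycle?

Adding a→m creates a cycle iff m can already reach a.
Explore from m: no path reaches a. The graph stays acyclic.

No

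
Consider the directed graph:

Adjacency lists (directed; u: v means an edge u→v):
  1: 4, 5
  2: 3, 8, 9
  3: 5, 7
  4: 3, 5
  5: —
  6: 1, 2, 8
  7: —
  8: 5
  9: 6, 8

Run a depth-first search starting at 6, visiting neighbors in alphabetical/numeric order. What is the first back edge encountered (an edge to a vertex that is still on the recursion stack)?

DFS from 6 (visiting neighbors in alphabetical/numeric order); mark gray on enter, black on exit:
6 gray
  1 gray
    4 gray
      3 gray
        5 gray
        5 black
        7 gray
        7 black
      3 black
      4→5: 5 black — skip
    4 black
    1→5: 5 black — skip
  1 black
  2 gray
    2→3: 3 black — skip
    8 gray
      8→5: 5 black — skip
    8 black
    9 gray
      9→6: 6 is gray → back edge
First back edge: 9 → 6.

9->6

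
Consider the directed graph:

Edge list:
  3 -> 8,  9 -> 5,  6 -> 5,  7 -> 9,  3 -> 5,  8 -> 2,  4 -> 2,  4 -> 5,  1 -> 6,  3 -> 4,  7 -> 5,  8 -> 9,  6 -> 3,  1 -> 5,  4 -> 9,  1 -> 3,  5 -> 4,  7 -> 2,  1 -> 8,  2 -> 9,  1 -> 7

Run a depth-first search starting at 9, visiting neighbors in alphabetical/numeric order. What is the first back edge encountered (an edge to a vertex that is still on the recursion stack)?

2->9

DFS from 9 (visiting neighbors in alphabetical/numeric order); mark gray on enter, black on exit:
9 gray
  5 gray
    4 gray
      2 gray
        2→9: 9 is gray → back edge
First back edge: 2 → 9.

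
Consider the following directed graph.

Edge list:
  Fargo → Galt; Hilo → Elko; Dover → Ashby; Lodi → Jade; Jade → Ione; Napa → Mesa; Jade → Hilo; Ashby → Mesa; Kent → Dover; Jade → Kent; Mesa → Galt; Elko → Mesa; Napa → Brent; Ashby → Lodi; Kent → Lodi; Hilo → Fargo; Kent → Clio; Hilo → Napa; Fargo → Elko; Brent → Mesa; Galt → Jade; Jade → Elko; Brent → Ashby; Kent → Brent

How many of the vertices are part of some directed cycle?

A vertex is on a directed cycle iff it belongs to a strongly connected component of size ≥ 2 (or has a self-loop).
The vertices on cycles are {Elko, Galt, Hilo, Jade, Kent, Lodi, Mesa, Napa, Ashby, Brent, Dover, Fargo} — 12 in total.

12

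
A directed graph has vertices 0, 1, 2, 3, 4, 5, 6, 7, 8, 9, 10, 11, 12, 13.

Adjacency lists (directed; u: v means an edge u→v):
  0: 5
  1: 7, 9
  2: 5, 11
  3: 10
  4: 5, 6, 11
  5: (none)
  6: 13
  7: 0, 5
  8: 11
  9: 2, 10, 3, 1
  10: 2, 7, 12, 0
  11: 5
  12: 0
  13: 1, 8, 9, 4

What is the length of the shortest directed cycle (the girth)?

For each vertex v, BFS finds the shortest path from v back to v.
The shortest such closed walk is 1 → 9 → 1, length 2.

2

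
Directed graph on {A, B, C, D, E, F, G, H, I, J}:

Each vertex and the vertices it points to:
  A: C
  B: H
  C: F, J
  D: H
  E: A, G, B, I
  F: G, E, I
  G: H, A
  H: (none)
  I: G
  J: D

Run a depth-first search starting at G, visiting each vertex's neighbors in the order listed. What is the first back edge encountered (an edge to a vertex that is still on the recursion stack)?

F→G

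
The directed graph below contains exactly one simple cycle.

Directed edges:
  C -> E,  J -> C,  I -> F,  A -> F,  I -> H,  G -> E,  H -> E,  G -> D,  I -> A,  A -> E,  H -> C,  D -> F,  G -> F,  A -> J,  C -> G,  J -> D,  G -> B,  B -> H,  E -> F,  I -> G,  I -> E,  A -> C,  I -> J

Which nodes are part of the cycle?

B, C, G, H

DFS with gray/black marking from G:
G gray
  D gray
    F gray
    F black
  D black
  E gray
    E→F: F black — skip
  E black
  G→F: F black — skip
  B gray
    H gray
      C gray
        C→G: G is gray → back edge
Back edge closes the cycle G → B → H → C → G; its vertices are {B, C, G, H}.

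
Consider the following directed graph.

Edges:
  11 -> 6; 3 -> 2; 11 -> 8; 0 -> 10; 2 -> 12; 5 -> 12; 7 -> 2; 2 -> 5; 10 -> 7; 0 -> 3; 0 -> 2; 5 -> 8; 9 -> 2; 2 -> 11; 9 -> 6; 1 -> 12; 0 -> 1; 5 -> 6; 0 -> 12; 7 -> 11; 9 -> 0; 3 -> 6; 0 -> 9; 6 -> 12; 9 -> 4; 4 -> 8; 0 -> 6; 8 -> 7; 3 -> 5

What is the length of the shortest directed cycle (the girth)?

For each vertex v, BFS finds the shortest path from v back to v.
The shortest such closed walk is 9 → 0 → 9, length 2.

2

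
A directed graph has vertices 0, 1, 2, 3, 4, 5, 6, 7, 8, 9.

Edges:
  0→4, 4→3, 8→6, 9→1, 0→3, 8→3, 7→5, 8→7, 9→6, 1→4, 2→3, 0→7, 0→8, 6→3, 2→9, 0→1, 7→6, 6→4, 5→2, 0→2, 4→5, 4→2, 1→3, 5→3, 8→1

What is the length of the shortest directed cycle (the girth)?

4

For each vertex v, BFS finds the shortest path from v back to v.
The shortest such closed walk is 2 → 9 → 6 → 4 → 2, length 4.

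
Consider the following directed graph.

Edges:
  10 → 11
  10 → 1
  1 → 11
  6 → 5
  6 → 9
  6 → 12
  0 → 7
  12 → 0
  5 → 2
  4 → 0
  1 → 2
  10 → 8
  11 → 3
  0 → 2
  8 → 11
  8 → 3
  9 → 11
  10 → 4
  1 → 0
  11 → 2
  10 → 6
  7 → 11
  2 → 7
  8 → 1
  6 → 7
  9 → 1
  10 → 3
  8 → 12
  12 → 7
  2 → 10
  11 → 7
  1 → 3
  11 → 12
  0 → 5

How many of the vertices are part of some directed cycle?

12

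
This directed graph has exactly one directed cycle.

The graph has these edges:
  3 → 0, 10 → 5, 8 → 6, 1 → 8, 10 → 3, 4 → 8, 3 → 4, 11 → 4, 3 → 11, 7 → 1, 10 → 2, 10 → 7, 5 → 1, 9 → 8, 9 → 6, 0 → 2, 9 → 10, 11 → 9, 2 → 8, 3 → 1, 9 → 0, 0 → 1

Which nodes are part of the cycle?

DFS with gray/black marking from 11:
11 gray
  4 gray
    8 gray
      6 gray
      6 black
    8 black
  4 black
  9 gray
    9→6: 6 black — skip
    0 gray
      2 gray
        2→8: 8 black — skip
      2 black
      1 gray
        1→8: 8 black — skip
      1 black
    0 black
    9→8: 8 black — skip
    10 gray
      3 gray
        3→1: 1 black — skip
        3→0: 0 black — skip
        3→4: 4 black — skip
        3→11: 11 is gray → back edge
Back edge closes the cycle 11 → 9 → 10 → 3 → 11; its vertices are {3, 9, 10, 11}.

3, 9, 10, 11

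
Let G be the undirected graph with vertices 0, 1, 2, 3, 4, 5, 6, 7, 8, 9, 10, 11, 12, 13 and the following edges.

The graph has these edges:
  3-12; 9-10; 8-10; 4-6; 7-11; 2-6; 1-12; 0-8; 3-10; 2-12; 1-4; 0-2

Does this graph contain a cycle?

Yes

DFS, tracking each vertex's parent; an edge to a visited non-parent vertex closes a cycle.
Start from 13:
visit 13 (parent –)
visit 0 (parent –)
  visit 8 (parent 0)
    visit 10 (parent 8)
      visit 9 (parent 10)
        9–10: parent, skip
      10–8: parent, skip
      visit 3 (parent 10)
        visit 12 (parent 3)
          visit 2 (parent 12)
            2–0: 0 visited and ≠ parent → cycle
Cycle: 0 – 8 – 10 – 3 – 12 – 2 – 0.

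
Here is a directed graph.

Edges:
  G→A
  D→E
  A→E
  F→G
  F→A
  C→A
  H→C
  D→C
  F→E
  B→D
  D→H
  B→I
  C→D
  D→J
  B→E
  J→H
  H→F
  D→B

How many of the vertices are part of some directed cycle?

5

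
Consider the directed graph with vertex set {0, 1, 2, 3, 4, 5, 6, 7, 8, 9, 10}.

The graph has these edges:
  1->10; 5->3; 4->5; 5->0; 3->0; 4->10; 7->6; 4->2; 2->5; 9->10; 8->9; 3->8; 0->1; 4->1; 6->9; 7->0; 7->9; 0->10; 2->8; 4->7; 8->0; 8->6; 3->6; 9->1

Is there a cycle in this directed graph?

No

DFS with white/gray/black marking, starting from 7:
7 gray
  9 gray
    1 gray
      10 gray
      10 black
    1 black
    9→10: 10 black — skip
  9 black
  0 gray
    0→1: 1 black — skip
    0→10: 10 black — skip
  0 black
  6 gray
    6→9: 9 black — skip
  6 black
7 black
2 gray
  8 gray
    8→0: 0 black — skip
    8→6: 6 black — skip
    8→9: 9 black — skip
  8 black
  5 gray
    5→0: 0 black — skip
    3 gray
      3→0: 0 black — skip
      3→8: 8 black — skip
      3→6: 6 black — skip
    3 black
  5 black
2 black
4 gray
  4→2: 2 black — skip
  4→10: 10 black — skip
  4→5: 5 black — skip
  4→7: 7 black — skip
  4→1: 1 black — skip
4 black
Every edge goes to a white or black vertex — no back edge, so the graph is acyclic.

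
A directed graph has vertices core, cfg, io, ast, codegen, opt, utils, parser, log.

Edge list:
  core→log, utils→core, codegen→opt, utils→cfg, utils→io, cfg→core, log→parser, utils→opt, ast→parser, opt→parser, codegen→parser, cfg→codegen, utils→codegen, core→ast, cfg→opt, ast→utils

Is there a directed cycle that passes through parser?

No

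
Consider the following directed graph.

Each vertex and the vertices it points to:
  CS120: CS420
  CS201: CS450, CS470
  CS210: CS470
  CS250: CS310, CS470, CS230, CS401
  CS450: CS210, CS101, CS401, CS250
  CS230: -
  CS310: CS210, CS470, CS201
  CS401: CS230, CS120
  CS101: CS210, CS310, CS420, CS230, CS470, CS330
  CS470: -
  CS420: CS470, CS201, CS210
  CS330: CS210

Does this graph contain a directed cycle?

DFS with white/gray/black marking, starting from CS250:
CS250 gray
  CS310 gray
    CS210 gray
      CS470 gray
      CS470 black
    CS210 black
    CS310→CS470: CS470 black — skip
    CS201 gray
      CS450 gray
        CS450→CS210: CS210 black — skip
        CS101 gray
          CS101→CS210: CS210 black — skip
          CS101→CS310: CS310 is gray → back edge
Back edge found, so a cycle exists: CS310 → CS201 → CS450 → CS101 → CS310.

Yes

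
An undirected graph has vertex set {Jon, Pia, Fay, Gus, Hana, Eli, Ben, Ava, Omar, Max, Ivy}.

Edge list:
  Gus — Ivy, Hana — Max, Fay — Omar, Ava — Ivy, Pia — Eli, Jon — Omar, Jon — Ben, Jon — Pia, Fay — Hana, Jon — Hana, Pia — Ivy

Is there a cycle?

DFS, tracking each vertex's parent; an edge to a visited non-parent vertex closes a cycle.
Start from Ben:
visit Ben (parent –)
  visit Jon (parent Ben)
    Jon–Ben: parent, skip
    visit Pia (parent Jon)
      Pia–Jon: parent, skip
      visit Eli (parent Pia)
        Eli–Pia: parent, skip
      visit Ivy (parent Pia)
        Ivy–Pia: parent, skip
        visit Ava (parent Ivy)
          Ava–Ivy: parent, skip
        visit Gus (parent Ivy)
          Gus–Ivy: parent, skip
    visit Omar (parent Jon)
      Omar–Jon: parent, skip
      visit Fay (parent Omar)
        Fay–Omar: parent, skip
        visit Hana (parent Fay)
          visit Max (parent Hana)
            Max–Hana: parent, skip
          Hana–Jon: Jon visited and ≠ parent → cycle
Cycle: Jon – Omar – Fay – Hana – Jon.

Yes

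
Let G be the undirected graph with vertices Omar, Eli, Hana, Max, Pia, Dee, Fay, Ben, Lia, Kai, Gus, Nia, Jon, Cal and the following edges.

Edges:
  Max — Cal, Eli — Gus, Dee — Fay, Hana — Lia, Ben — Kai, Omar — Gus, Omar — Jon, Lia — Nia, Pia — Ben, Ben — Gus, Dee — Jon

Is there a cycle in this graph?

No

DFS, tracking each vertex's parent; an edge to a visited non-parent vertex closes a cycle.
Start from Lia:
visit Lia (parent –)
  visit Hana (parent Lia)
    Hana–Lia: parent, skip
  visit Nia (parent Lia)
    Nia–Lia: parent, skip
visit Omar (parent –)
  visit Gus (parent Omar)
    visit Ben (parent Gus)
      Ben–Gus: parent, skip
      visit Kai (parent Ben)
        Kai–Ben: parent, skip
      visit Pia (parent Ben)
        Pia–Ben: parent, skip
    Gus–Omar: parent, skip
    visit Eli (parent Gus)
      Eli–Gus: parent, skip
  visit Jon (parent Omar)
    Jon–Omar: parent, skip
    visit Dee (parent Jon)
      visit Fay (parent Dee)
        Fay–Dee: parent, skip
      Dee–Jon: parent, skip
visit Max (parent –)
  visit Cal (parent Max)
    Cal–Max: parent, skip
No non-parent visited neighbor found — the graph is a forest.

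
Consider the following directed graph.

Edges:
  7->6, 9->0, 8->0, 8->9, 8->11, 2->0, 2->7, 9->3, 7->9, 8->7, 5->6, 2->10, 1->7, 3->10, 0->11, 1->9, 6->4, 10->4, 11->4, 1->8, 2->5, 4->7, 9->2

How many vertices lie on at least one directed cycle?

10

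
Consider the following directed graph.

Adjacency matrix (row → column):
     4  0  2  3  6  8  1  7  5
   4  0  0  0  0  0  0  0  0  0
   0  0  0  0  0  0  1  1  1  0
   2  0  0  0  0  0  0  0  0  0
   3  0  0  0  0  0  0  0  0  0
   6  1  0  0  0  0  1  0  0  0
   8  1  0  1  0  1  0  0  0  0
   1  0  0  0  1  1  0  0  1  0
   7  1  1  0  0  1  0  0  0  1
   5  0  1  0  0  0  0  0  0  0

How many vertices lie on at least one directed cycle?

6

A vertex is on a directed cycle iff it belongs to a strongly connected component of size ≥ 2 (or has a self-loop).
The vertices on cycles are {0, 1, 5, 6, 7, 8} — 6 in total.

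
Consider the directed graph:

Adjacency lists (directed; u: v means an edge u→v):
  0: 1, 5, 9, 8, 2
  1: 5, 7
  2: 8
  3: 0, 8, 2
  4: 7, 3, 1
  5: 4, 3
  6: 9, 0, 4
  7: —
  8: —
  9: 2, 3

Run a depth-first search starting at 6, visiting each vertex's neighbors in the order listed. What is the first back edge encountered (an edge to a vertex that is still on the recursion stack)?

4→3

DFS from 6 (visiting each vertex's neighbors in the order listed); mark gray on enter, black on exit:
6 gray
  9 gray
    2 gray
      8 gray
      8 black
    2 black
    3 gray
      0 gray
        1 gray
          5 gray
            4 gray
              7 gray
              7 black
              4→3: 3 is gray → back edge
First back edge: 4 → 3.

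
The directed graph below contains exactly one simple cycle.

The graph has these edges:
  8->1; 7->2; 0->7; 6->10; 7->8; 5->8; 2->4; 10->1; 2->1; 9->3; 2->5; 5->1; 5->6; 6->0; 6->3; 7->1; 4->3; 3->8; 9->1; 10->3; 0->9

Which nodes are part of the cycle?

0, 2, 5, 6, 7

DFS with gray/black marking from 6:
6 gray
  10 gray
    3 gray
      8 gray
        1 gray
        1 black
      8 black
    3 black
    10→1: 1 black — skip
  10 black
  0 gray
    9 gray
      9→3: 3 black — skip
      9→1: 1 black — skip
    9 black
    7 gray
      7→1: 1 black — skip
      7→8: 8 black — skip
      2 gray
        2→1: 1 black — skip
        4 gray
          4→3: 3 black — skip
        4 black
        5 gray
          5→6: 6 is gray → back edge
Back edge closes the cycle 6 → 0 → 7 → 2 → 5 → 6; its vertices are {0, 2, 5, 6, 7}.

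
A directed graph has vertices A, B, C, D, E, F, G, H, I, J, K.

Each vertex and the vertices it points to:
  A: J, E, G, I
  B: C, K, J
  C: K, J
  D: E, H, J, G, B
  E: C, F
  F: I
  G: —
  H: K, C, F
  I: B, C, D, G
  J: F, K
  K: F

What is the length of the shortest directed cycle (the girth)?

For each vertex v, BFS finds the shortest path from v back to v.
The shortest such closed walk is I → B → J → F → I, length 4.

4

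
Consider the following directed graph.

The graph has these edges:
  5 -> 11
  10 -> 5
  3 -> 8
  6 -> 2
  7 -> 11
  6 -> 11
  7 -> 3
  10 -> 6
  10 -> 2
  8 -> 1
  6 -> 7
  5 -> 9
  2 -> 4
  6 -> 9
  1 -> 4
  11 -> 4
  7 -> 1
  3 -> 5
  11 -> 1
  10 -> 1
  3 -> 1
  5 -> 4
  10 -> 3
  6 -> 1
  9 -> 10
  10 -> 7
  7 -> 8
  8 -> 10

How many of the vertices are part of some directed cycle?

A vertex is on a directed cycle iff it belongs to a strongly connected component of size ≥ 2 (or has a self-loop).
The vertices on cycles are {3, 5, 6, 7, 8, 9, 10} — 7 in total.

7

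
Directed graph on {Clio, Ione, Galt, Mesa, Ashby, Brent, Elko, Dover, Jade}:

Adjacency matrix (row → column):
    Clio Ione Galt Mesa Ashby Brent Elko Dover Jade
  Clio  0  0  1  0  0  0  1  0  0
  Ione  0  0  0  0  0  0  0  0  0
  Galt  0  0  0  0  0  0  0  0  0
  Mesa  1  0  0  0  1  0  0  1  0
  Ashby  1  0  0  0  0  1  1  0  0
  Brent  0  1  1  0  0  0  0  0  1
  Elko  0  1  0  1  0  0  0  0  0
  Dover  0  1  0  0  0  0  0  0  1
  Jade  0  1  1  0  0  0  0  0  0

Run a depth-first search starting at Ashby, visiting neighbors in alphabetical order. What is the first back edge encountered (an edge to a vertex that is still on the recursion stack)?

Mesa->Ashby

DFS from Ashby (visiting neighbors in alphabetical order); mark gray on enter, black on exit:
Ashby gray
  Brent gray
    Galt gray
    Galt black
    Ione gray
    Ione black
    Jade gray
      Jade→Galt: Galt black — skip
      Jade→Ione: Ione black — skip
    Jade black
  Brent black
  Clio gray
    Elko gray
      Elko→Ione: Ione black — skip
      Mesa gray
        Mesa→Ashby: Ashby is gray → back edge
First back edge: Mesa → Ashby.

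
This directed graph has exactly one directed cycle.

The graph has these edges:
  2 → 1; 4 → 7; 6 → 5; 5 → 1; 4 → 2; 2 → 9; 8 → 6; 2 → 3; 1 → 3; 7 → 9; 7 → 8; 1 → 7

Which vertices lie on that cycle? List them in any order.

1, 5, 6, 7, 8

DFS with gray/black marking from 7:
7 gray
  9 gray
  9 black
  8 gray
    6 gray
      5 gray
        1 gray
          1→7: 7 is gray → back edge
Back edge closes the cycle 7 → 8 → 6 → 5 → 1 → 7; its vertices are {1, 5, 6, 7, 8}.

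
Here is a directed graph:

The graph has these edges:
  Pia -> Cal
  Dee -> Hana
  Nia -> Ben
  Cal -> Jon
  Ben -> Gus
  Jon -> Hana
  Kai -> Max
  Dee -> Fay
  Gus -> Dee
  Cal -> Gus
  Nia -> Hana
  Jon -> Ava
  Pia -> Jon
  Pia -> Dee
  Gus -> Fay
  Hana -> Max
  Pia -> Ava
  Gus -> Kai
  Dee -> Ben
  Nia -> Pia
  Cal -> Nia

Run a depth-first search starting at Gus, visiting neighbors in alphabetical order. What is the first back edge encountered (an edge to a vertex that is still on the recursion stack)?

Ben→Gus

DFS from Gus (visiting neighbors in alphabetical order); mark gray on enter, black on exit:
Gus gray
  Dee gray
    Ben gray
      Ben→Gus: Gus is gray → back edge
First back edge: Ben → Gus.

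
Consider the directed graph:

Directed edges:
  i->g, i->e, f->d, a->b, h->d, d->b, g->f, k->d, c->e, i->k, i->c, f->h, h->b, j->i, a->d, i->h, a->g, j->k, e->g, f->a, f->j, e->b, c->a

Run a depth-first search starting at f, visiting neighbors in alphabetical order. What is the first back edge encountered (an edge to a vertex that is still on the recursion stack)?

g->f

DFS from f (visiting neighbors in alphabetical order); mark gray on enter, black on exit:
f gray
  a gray
    b gray
    b black
    d gray
      d→b: b black — skip
    d black
    g gray
      g→f: f is gray → back edge
First back edge: g → f.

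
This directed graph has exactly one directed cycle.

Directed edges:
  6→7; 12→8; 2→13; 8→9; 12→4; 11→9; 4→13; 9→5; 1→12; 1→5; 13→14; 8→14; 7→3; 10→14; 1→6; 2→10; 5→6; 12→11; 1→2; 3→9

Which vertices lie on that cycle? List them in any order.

DFS with gray/black marking from 5:
5 gray
  6 gray
    7 gray
      3 gray
        9 gray
          9→5: 5 is gray → back edge
Back edge closes the cycle 5 → 6 → 7 → 3 → 9 → 5; its vertices are {3, 5, 6, 7, 9}.

3, 5, 6, 7, 9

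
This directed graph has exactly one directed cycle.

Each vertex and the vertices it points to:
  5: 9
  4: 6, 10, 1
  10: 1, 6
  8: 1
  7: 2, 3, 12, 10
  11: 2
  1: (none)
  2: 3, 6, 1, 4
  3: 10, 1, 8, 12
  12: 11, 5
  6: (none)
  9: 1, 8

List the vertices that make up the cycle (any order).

DFS with gray/black marking from 2:
2 gray
  3 gray
    10 gray
      1 gray
      1 black
      6 gray
      6 black
    10 black
    3→1: 1 black — skip
    8 gray
      8→1: 1 black — skip
    8 black
    12 gray
      11 gray
        11→2: 2 is gray → back edge
Back edge closes the cycle 2 → 3 → 12 → 11 → 2; its vertices are {2, 3, 11, 12}.

2, 3, 11, 12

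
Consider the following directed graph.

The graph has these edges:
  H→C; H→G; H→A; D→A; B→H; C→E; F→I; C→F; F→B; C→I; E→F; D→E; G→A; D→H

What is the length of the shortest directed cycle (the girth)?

For each vertex v, BFS finds the shortest path from v back to v.
The shortest such closed walk is H → C → F → B → H, length 4.

4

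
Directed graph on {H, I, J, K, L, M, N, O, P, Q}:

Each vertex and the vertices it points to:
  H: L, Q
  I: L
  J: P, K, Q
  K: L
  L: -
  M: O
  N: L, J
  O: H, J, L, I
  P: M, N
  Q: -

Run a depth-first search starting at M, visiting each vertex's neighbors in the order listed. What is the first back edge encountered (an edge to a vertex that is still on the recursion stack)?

P→M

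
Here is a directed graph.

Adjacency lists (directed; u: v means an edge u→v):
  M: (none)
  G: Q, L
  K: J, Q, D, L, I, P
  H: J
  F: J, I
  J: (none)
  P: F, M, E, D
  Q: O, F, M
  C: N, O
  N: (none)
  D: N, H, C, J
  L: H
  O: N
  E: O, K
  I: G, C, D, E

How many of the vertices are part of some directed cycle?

A vertex is on a directed cycle iff it belongs to a strongly connected component of size ≥ 2 (or has a self-loop).
The vertices on cycles are {E, F, G, I, K, P, Q} — 7 in total.

7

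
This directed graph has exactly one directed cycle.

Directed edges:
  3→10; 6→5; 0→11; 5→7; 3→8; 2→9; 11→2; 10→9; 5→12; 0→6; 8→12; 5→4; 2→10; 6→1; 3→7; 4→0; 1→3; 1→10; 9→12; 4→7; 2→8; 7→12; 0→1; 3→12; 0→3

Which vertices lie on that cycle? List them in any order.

0, 4, 5, 6

DFS with gray/black marking from 0:
0 gray
  11 gray
    2 gray
      8 gray
        12 gray
        12 black
      8 black
      10 gray
        9 gray
          9→12: 12 black — skip
        9 black
      10 black
      2→9: 9 black — skip
    2 black
  11 black
  1 gray
    3 gray
      3→12: 12 black — skip
      3→8: 8 black — skip
      7 gray
        7→12: 12 black — skip
      7 black
      3→10: 10 black — skip
    3 black
    1→10: 10 black — skip
  1 black
  0→3: 3 black — skip
  6 gray
    6→1: 1 black — skip
    5 gray
      5→7: 7 black — skip
      4 gray
        4→0: 0 is gray → back edge
Back edge closes the cycle 0 → 6 → 5 → 4 → 0; its vertices are {0, 4, 5, 6}.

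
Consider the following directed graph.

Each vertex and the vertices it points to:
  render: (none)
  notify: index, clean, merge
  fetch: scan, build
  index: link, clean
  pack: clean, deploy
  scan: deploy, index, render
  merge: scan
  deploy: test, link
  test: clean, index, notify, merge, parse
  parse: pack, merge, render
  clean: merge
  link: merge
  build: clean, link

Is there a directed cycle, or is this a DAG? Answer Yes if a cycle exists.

Yes

DFS with white/gray/black marking, starting from index:
index gray
  link gray
    merge gray
      scan gray
        deploy gray
          test gray
            clean gray
              clean→merge: merge is gray → back edge
Back edge found, so a cycle exists: merge → scan → deploy → test → clean → merge.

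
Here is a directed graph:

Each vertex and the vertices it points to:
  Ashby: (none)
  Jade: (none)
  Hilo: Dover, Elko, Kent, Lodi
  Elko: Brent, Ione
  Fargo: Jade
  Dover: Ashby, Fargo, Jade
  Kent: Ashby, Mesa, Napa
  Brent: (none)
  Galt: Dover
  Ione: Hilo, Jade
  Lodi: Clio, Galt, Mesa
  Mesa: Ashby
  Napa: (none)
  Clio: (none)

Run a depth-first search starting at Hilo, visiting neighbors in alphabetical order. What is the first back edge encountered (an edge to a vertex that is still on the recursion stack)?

Ione->Hilo

DFS from Hilo (visiting neighbors in alphabetical order); mark gray on enter, black on exit:
Hilo gray
  Dover gray
    Ashby gray
    Ashby black
    Fargo gray
      Jade gray
      Jade black
    Fargo black
    Dover→Jade: Jade black — skip
  Dover black
  Elko gray
    Brent gray
    Brent black
    Ione gray
      Ione→Hilo: Hilo is gray → back edge
First back edge: Ione → Hilo.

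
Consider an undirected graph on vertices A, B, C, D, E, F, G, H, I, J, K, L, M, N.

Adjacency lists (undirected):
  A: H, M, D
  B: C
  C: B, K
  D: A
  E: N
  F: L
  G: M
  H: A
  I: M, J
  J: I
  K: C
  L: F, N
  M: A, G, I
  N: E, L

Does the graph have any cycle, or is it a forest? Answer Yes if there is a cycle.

No

DFS, tracking each vertex's parent; an edge to a visited non-parent vertex closes a cycle.
Start from C:
visit C (parent –)
  visit B (parent C)
    B–C: parent, skip
  visit K (parent C)
    K–C: parent, skip
visit A (parent –)
  visit H (parent A)
    H–A: parent, skip
  visit M (parent A)
    M–A: parent, skip
    visit G (parent M)
      G–M: parent, skip
    visit I (parent M)
      I–M: parent, skip
      visit J (parent I)
        J–I: parent, skip
  visit D (parent A)
    D–A: parent, skip
visit E (parent –)
  visit N (parent E)
    N–E: parent, skip
    visit L (parent N)
      visit F (parent L)
        F–L: parent, skip
      L–N: parent, skip
No non-parent visited neighbor found — the graph is a forest.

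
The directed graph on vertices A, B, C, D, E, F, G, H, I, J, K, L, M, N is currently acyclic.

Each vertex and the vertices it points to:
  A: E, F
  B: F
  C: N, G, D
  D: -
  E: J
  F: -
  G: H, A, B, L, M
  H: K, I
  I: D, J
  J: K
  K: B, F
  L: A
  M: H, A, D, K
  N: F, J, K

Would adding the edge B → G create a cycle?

Yes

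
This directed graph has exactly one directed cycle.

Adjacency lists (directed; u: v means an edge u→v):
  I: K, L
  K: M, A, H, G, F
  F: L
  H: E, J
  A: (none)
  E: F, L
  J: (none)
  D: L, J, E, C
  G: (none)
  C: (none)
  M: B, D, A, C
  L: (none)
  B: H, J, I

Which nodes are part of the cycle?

B, I, K, M

DFS with gray/black marking from K:
K gray
  M gray
    B gray
      H gray
        E gray
          F gray
            L gray
            L black
          F black
          E→L: L black — skip
        E black
        J gray
        J black
      H black
      B→J: J black — skip
      I gray
        I→K: K is gray → back edge
Back edge closes the cycle K → M → B → I → K; its vertices are {B, I, K, M}.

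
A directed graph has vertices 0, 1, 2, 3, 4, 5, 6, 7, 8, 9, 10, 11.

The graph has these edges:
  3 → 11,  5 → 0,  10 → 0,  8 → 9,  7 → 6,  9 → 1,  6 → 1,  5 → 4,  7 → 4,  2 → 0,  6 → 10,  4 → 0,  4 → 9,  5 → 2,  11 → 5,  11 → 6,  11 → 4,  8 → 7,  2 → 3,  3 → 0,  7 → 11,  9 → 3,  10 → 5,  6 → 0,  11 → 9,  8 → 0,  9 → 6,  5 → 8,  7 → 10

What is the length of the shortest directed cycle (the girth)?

For each vertex v, BFS finds the shortest path from v back to v.
The shortest such closed walk is 11 → 9 → 3 → 11, length 3.

3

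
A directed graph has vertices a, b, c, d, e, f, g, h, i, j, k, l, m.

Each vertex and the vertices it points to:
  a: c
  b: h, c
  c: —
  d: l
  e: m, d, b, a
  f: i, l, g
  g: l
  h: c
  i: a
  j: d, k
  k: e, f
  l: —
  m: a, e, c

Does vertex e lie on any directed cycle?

Yes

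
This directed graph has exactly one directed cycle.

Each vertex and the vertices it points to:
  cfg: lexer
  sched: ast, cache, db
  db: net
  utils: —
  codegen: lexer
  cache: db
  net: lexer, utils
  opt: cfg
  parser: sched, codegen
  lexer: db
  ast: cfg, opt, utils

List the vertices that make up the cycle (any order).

db, net, lexer

DFS with gray/black marking from db:
db gray
  net gray
    lexer gray
      lexer→db: db is gray → back edge
Back edge closes the cycle db → net → lexer → db; its vertices are {db, net, lexer}.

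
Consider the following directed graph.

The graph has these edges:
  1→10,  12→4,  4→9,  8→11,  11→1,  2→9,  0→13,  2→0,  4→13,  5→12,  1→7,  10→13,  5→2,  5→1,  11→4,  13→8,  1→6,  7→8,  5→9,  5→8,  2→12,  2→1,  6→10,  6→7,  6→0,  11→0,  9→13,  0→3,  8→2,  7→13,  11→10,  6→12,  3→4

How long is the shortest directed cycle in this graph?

4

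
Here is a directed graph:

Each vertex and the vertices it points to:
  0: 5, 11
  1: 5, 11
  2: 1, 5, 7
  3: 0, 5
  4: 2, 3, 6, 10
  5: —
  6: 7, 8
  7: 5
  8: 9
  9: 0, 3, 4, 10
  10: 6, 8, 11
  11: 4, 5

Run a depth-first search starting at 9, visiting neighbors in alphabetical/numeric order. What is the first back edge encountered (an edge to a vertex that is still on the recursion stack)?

DFS from 9 (visiting neighbors in alphabetical/numeric order); mark gray on enter, black on exit:
9 gray
  0 gray
    5 gray
    5 black
    11 gray
      4 gray
        2 gray
          1 gray
            1→5: 5 black — skip
            1→11: 11 is gray → back edge
First back edge: 1 → 11.

1->11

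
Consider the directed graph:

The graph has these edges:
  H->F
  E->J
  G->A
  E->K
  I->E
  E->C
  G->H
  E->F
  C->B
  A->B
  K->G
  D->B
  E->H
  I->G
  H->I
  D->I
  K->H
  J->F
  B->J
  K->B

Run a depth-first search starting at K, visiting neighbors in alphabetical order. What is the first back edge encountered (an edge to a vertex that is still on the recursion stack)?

E→H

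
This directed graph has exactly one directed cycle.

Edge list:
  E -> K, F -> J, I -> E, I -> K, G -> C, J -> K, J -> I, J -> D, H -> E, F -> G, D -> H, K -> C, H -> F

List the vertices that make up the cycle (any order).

D, F, H, J

DFS with gray/black marking from D:
D gray
  H gray
    F gray
      J gray
        J→D: D is gray → back edge
Back edge closes the cycle D → H → F → J → D; its vertices are {D, F, H, J}.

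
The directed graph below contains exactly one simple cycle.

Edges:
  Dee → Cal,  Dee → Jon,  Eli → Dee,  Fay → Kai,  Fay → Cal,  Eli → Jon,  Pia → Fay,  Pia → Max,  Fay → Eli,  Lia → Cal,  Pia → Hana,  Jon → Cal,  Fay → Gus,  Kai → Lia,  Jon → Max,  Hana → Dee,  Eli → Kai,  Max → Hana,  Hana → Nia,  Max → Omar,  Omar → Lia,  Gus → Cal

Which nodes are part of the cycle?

DFS with gray/black marking from Max:
Max gray
  Hana gray
    Nia gray
    Nia black
    Dee gray
      Cal gray
      Cal black
      Jon gray
        Jon→Cal: Cal black — skip
        Jon→Max: Max is gray → back edge
Back edge closes the cycle Max → Hana → Dee → Jon → Max; its vertices are {Dee, Jon, Max, Hana}.

Dee, Jon, Max, Hana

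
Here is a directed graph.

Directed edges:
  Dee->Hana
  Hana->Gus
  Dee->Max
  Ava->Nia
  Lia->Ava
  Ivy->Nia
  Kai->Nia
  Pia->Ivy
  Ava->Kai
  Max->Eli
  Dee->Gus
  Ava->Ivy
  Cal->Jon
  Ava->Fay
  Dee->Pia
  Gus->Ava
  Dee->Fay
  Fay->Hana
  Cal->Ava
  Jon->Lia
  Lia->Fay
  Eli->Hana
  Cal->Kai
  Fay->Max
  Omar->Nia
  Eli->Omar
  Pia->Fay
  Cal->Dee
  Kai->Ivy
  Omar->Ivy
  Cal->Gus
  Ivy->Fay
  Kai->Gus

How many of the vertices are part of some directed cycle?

A vertex is on a directed cycle iff it belongs to a strongly connected component of size ≥ 2 (or has a self-loop).
The vertices on cycles are {Ava, Eli, Fay, Gus, Ivy, Kai, Max, Hana, Omar} — 9 in total.

9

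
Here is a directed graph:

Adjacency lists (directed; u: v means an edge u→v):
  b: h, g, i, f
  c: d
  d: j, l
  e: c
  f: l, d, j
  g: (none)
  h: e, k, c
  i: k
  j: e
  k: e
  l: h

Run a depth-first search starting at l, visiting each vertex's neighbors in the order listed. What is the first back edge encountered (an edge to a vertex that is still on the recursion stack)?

j→e

DFS from l (visiting each vertex's neighbors in the order listed); mark gray on enter, black on exit:
l gray
  h gray
    e gray
      c gray
        d gray
          j gray
            j→e: e is gray → back edge
First back edge: j → e.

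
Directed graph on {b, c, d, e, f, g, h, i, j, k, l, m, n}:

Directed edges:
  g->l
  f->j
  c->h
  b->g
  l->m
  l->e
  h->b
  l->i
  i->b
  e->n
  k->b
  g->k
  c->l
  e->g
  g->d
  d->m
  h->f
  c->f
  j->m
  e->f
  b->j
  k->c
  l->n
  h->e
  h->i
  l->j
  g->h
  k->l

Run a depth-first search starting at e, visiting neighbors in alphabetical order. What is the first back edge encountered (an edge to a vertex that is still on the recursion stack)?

DFS from e (visiting neighbors in alphabetical order); mark gray on enter, black on exit:
e gray
  f gray
    j gray
      m gray
      m black
    j black
  f black
  g gray
    d gray
      d→m: m black — skip
    d black
    h gray
      b gray
        b→g: g is gray → back edge
First back edge: b → g.

b→g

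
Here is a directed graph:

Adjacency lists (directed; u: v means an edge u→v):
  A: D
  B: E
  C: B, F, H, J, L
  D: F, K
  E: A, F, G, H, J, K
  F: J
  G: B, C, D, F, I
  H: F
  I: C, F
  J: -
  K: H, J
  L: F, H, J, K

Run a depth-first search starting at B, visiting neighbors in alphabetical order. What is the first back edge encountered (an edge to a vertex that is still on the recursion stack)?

G->B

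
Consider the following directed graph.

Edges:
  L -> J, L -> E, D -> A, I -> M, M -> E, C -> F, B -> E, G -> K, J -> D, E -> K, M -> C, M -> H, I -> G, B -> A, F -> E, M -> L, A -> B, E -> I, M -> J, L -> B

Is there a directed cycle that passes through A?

Yes

A is on a cycle iff A can reach itself via ≥1 edge.
A → B → A — yes.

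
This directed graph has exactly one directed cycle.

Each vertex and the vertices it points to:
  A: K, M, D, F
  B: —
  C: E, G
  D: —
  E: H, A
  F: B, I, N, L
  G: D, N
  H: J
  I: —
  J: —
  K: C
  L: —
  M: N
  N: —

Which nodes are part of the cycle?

A, C, E, K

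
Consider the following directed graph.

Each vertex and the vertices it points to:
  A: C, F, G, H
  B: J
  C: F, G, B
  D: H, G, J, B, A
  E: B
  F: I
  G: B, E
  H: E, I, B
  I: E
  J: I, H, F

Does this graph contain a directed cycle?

Yes

DFS with white/gray/black marking, starting from J:
J gray
  I gray
    E gray
      B gray
        B→J: J is gray → back edge
Back edge found, so a cycle exists: J → I → E → B → J.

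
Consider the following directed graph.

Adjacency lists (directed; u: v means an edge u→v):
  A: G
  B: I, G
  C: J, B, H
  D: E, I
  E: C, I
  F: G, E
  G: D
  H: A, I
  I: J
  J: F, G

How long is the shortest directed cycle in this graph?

4

For each vertex v, BFS finds the shortest path from v back to v.
The shortest such closed walk is C → J → F → E → C, length 4.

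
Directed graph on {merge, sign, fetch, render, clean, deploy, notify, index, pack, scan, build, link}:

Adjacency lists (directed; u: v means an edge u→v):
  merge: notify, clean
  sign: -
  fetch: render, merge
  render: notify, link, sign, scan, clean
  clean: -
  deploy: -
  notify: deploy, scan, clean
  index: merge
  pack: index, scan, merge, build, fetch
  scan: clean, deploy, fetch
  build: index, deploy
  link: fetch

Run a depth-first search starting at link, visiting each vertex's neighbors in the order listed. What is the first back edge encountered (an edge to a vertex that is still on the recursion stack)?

DFS from link (visiting each vertex's neighbors in the order listed); mark gray on enter, black on exit:
link gray
  fetch gray
    render gray
      notify gray
        deploy gray
        deploy black
        scan gray
          clean gray
          clean black
          scan→deploy: deploy black — skip
          scan→fetch: fetch is gray → back edge
First back edge: scan → fetch.

scan->fetch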